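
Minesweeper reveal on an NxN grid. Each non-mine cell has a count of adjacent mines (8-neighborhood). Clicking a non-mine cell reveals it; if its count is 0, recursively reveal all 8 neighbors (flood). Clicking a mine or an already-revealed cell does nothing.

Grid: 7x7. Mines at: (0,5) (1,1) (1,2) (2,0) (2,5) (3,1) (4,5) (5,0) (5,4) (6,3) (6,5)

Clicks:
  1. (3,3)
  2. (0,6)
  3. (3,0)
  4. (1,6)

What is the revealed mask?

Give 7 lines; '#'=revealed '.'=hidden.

Click 1 (3,3) count=0: revealed 9 new [(2,2) (2,3) (2,4) (3,2) (3,3) (3,4) (4,2) (4,3) (4,4)] -> total=9
Click 2 (0,6) count=1: revealed 1 new [(0,6)] -> total=10
Click 3 (3,0) count=2: revealed 1 new [(3,0)] -> total=11
Click 4 (1,6) count=2: revealed 1 new [(1,6)] -> total=12

Answer: ......#
......#
..###..
#.###..
..###..
.......
.......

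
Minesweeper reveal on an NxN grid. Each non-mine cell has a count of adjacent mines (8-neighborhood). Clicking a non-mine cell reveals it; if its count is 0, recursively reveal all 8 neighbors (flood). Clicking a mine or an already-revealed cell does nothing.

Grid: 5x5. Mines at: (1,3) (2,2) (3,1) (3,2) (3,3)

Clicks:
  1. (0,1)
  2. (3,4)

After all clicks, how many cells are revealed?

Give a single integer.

Click 1 (0,1) count=0: revealed 8 new [(0,0) (0,1) (0,2) (1,0) (1,1) (1,2) (2,0) (2,1)] -> total=8
Click 2 (3,4) count=1: revealed 1 new [(3,4)] -> total=9

Answer: 9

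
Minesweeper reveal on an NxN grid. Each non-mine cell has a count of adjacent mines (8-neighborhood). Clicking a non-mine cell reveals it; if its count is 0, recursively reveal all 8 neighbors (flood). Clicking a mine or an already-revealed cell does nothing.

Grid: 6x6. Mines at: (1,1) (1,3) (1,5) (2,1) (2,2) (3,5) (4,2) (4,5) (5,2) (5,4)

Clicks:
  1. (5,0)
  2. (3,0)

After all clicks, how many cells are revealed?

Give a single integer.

Answer: 6

Derivation:
Click 1 (5,0) count=0: revealed 6 new [(3,0) (3,1) (4,0) (4,1) (5,0) (5,1)] -> total=6
Click 2 (3,0) count=1: revealed 0 new [(none)] -> total=6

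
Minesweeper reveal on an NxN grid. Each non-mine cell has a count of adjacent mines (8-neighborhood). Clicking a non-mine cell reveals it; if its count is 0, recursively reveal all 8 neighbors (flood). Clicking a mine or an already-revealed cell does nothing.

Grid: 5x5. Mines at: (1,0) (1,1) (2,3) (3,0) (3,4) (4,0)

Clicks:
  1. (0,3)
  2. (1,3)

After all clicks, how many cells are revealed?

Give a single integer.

Click 1 (0,3) count=0: revealed 6 new [(0,2) (0,3) (0,4) (1,2) (1,3) (1,4)] -> total=6
Click 2 (1,3) count=1: revealed 0 new [(none)] -> total=6

Answer: 6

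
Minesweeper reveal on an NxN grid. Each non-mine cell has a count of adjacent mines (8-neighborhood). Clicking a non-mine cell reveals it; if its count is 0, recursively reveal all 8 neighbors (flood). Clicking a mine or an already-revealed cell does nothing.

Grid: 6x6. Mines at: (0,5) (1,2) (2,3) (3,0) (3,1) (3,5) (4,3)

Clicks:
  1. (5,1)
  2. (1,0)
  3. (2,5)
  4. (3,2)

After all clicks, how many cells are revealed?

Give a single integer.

Answer: 14

Derivation:
Click 1 (5,1) count=0: revealed 6 new [(4,0) (4,1) (4,2) (5,0) (5,1) (5,2)] -> total=6
Click 2 (1,0) count=0: revealed 6 new [(0,0) (0,1) (1,0) (1,1) (2,0) (2,1)] -> total=12
Click 3 (2,5) count=1: revealed 1 new [(2,5)] -> total=13
Click 4 (3,2) count=3: revealed 1 new [(3,2)] -> total=14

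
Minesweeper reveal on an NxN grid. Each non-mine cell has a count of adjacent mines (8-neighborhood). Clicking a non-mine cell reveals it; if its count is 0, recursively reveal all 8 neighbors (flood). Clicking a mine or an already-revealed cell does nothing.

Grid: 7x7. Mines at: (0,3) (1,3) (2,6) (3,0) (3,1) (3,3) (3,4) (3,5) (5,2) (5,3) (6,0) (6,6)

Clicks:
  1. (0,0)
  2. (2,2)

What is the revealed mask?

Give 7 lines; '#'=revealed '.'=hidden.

Click 1 (0,0) count=0: revealed 9 new [(0,0) (0,1) (0,2) (1,0) (1,1) (1,2) (2,0) (2,1) (2,2)] -> total=9
Click 2 (2,2) count=3: revealed 0 new [(none)] -> total=9

Answer: ###....
###....
###....
.......
.......
.......
.......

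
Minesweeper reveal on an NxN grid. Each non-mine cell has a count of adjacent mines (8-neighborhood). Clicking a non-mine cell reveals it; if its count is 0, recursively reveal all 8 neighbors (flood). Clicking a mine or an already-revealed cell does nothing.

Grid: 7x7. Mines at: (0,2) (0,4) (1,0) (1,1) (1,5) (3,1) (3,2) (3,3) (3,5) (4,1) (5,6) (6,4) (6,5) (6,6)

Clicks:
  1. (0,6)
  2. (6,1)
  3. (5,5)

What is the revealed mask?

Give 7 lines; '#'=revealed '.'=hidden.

Click 1 (0,6) count=1: revealed 1 new [(0,6)] -> total=1
Click 2 (6,1) count=0: revealed 8 new [(5,0) (5,1) (5,2) (5,3) (6,0) (6,1) (6,2) (6,3)] -> total=9
Click 3 (5,5) count=4: revealed 1 new [(5,5)] -> total=10

Answer: ......#
.......
.......
.......
.......
####.#.
####...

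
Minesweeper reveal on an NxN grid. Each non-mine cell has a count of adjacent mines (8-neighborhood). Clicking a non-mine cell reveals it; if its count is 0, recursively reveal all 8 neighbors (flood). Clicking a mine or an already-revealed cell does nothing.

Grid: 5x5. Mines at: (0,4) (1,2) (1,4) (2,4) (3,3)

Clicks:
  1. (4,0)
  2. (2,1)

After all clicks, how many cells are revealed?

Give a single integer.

Click 1 (4,0) count=0: revealed 13 new [(0,0) (0,1) (1,0) (1,1) (2,0) (2,1) (2,2) (3,0) (3,1) (3,2) (4,0) (4,1) (4,2)] -> total=13
Click 2 (2,1) count=1: revealed 0 new [(none)] -> total=13

Answer: 13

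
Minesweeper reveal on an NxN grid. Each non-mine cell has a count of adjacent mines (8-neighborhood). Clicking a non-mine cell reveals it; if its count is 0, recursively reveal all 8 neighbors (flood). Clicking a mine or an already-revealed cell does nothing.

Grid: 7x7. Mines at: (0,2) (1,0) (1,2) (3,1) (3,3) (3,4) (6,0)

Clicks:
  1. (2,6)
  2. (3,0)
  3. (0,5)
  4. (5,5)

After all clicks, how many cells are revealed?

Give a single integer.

Click 1 (2,6) count=0: revealed 32 new [(0,3) (0,4) (0,5) (0,6) (1,3) (1,4) (1,5) (1,6) (2,3) (2,4) (2,5) (2,6) (3,5) (3,6) (4,1) (4,2) (4,3) (4,4) (4,5) (4,6) (5,1) (5,2) (5,3) (5,4) (5,5) (5,6) (6,1) (6,2) (6,3) (6,4) (6,5) (6,6)] -> total=32
Click 2 (3,0) count=1: revealed 1 new [(3,0)] -> total=33
Click 3 (0,5) count=0: revealed 0 new [(none)] -> total=33
Click 4 (5,5) count=0: revealed 0 new [(none)] -> total=33

Answer: 33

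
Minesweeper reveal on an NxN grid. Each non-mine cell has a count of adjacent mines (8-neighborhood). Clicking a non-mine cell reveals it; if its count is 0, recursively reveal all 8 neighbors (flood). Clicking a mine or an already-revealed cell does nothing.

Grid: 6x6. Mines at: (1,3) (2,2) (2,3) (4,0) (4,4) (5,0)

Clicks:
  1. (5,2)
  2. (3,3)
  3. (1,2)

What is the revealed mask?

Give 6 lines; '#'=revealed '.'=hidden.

Click 1 (5,2) count=0: revealed 9 new [(3,1) (3,2) (3,3) (4,1) (4,2) (4,3) (5,1) (5,2) (5,3)] -> total=9
Click 2 (3,3) count=3: revealed 0 new [(none)] -> total=9
Click 3 (1,2) count=3: revealed 1 new [(1,2)] -> total=10

Answer: ......
..#...
......
.###..
.###..
.###..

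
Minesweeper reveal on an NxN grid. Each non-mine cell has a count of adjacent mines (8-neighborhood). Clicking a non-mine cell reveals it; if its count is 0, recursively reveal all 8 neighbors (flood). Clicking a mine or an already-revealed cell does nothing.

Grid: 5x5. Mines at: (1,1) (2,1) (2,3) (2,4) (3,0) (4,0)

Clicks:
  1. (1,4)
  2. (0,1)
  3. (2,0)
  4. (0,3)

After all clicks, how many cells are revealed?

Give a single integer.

Click 1 (1,4) count=2: revealed 1 new [(1,4)] -> total=1
Click 2 (0,1) count=1: revealed 1 new [(0,1)] -> total=2
Click 3 (2,0) count=3: revealed 1 new [(2,0)] -> total=3
Click 4 (0,3) count=0: revealed 5 new [(0,2) (0,3) (0,4) (1,2) (1,3)] -> total=8

Answer: 8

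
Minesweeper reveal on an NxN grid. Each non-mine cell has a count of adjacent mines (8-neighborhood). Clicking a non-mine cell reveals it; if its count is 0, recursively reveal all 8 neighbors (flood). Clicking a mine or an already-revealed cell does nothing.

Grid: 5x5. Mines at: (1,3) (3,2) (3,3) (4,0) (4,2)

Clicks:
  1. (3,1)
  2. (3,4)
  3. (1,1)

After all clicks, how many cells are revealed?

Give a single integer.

Answer: 12

Derivation:
Click 1 (3,1) count=3: revealed 1 new [(3,1)] -> total=1
Click 2 (3,4) count=1: revealed 1 new [(3,4)] -> total=2
Click 3 (1,1) count=0: revealed 10 new [(0,0) (0,1) (0,2) (1,0) (1,1) (1,2) (2,0) (2,1) (2,2) (3,0)] -> total=12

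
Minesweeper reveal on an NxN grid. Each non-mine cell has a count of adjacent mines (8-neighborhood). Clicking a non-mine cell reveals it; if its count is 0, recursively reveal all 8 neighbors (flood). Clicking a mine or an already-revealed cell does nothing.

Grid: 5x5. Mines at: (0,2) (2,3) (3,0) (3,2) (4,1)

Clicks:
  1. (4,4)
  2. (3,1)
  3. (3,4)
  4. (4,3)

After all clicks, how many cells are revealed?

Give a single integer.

Click 1 (4,4) count=0: revealed 4 new [(3,3) (3,4) (4,3) (4,4)] -> total=4
Click 2 (3,1) count=3: revealed 1 new [(3,1)] -> total=5
Click 3 (3,4) count=1: revealed 0 new [(none)] -> total=5
Click 4 (4,3) count=1: revealed 0 new [(none)] -> total=5

Answer: 5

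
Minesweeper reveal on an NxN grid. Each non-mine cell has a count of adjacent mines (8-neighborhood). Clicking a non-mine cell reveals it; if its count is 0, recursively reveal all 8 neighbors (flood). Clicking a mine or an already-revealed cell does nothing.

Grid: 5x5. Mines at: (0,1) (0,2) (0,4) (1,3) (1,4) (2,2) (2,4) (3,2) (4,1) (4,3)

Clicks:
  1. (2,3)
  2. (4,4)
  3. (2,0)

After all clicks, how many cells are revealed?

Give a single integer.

Answer: 8

Derivation:
Click 1 (2,3) count=5: revealed 1 new [(2,3)] -> total=1
Click 2 (4,4) count=1: revealed 1 new [(4,4)] -> total=2
Click 3 (2,0) count=0: revealed 6 new [(1,0) (1,1) (2,0) (2,1) (3,0) (3,1)] -> total=8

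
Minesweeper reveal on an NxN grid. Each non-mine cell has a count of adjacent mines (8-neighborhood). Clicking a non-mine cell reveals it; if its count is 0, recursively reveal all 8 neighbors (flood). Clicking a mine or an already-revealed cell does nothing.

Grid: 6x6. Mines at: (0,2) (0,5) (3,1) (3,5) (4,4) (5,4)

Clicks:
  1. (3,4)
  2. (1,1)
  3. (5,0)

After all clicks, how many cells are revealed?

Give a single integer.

Click 1 (3,4) count=2: revealed 1 new [(3,4)] -> total=1
Click 2 (1,1) count=1: revealed 1 new [(1,1)] -> total=2
Click 3 (5,0) count=0: revealed 8 new [(4,0) (4,1) (4,2) (4,3) (5,0) (5,1) (5,2) (5,3)] -> total=10

Answer: 10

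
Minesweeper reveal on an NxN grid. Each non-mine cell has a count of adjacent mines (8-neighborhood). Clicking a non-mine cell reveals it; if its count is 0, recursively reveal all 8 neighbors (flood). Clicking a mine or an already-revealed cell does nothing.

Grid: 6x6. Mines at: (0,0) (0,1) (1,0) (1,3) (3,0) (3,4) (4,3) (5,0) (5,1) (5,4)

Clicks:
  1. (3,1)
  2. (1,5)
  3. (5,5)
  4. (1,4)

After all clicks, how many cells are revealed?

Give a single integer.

Click 1 (3,1) count=1: revealed 1 new [(3,1)] -> total=1
Click 2 (1,5) count=0: revealed 6 new [(0,4) (0,5) (1,4) (1,5) (2,4) (2,5)] -> total=7
Click 3 (5,5) count=1: revealed 1 new [(5,5)] -> total=8
Click 4 (1,4) count=1: revealed 0 new [(none)] -> total=8

Answer: 8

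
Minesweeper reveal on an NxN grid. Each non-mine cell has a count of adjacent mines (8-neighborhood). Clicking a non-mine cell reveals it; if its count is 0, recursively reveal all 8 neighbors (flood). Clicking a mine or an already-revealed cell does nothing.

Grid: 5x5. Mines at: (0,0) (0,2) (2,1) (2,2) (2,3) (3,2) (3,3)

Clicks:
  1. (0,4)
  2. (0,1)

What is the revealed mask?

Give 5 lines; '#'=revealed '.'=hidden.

Answer: .#.##
...##
.....
.....
.....

Derivation:
Click 1 (0,4) count=0: revealed 4 new [(0,3) (0,4) (1,3) (1,4)] -> total=4
Click 2 (0,1) count=2: revealed 1 new [(0,1)] -> total=5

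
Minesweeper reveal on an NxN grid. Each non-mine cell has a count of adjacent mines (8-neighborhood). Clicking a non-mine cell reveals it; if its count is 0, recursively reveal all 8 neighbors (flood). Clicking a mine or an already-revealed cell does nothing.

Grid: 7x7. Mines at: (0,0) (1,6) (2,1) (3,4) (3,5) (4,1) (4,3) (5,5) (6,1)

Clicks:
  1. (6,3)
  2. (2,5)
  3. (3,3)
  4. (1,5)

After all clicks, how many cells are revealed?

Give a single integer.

Click 1 (6,3) count=0: revealed 6 new [(5,2) (5,3) (5,4) (6,2) (6,3) (6,4)] -> total=6
Click 2 (2,5) count=3: revealed 1 new [(2,5)] -> total=7
Click 3 (3,3) count=2: revealed 1 new [(3,3)] -> total=8
Click 4 (1,5) count=1: revealed 1 new [(1,5)] -> total=9

Answer: 9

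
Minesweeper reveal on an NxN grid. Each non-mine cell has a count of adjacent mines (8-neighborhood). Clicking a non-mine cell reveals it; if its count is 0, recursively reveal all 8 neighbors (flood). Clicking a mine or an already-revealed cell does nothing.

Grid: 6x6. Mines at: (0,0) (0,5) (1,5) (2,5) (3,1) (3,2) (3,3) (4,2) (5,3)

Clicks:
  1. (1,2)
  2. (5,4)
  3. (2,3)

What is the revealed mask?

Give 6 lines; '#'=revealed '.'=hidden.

Click 1 (1,2) count=0: revealed 12 new [(0,1) (0,2) (0,3) (0,4) (1,1) (1,2) (1,3) (1,4) (2,1) (2,2) (2,3) (2,4)] -> total=12
Click 2 (5,4) count=1: revealed 1 new [(5,4)] -> total=13
Click 3 (2,3) count=2: revealed 0 new [(none)] -> total=13

Answer: .####.
.####.
.####.
......
......
....#.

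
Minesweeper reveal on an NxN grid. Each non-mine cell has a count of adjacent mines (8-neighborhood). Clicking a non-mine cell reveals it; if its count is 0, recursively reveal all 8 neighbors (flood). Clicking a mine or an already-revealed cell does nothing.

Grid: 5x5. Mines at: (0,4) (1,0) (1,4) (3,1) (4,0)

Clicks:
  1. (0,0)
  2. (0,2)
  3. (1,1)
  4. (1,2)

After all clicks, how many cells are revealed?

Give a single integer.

Click 1 (0,0) count=1: revealed 1 new [(0,0)] -> total=1
Click 2 (0,2) count=0: revealed 9 new [(0,1) (0,2) (0,3) (1,1) (1,2) (1,3) (2,1) (2,2) (2,3)] -> total=10
Click 3 (1,1) count=1: revealed 0 new [(none)] -> total=10
Click 4 (1,2) count=0: revealed 0 new [(none)] -> total=10

Answer: 10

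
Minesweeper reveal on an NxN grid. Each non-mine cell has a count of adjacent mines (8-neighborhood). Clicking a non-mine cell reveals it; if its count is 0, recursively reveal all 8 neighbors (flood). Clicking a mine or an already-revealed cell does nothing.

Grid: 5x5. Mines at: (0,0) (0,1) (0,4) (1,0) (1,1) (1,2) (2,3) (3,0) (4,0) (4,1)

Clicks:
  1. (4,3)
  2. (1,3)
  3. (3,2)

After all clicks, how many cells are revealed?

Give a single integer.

Click 1 (4,3) count=0: revealed 6 new [(3,2) (3,3) (3,4) (4,2) (4,3) (4,4)] -> total=6
Click 2 (1,3) count=3: revealed 1 new [(1,3)] -> total=7
Click 3 (3,2) count=2: revealed 0 new [(none)] -> total=7

Answer: 7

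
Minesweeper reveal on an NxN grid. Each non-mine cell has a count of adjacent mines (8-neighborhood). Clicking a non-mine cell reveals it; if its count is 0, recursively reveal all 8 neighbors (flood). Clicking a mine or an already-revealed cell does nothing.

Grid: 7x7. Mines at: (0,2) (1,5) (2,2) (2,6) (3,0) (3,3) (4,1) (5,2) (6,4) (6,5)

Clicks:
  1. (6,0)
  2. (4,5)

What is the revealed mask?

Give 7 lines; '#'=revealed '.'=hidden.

Click 1 (6,0) count=0: revealed 4 new [(5,0) (5,1) (6,0) (6,1)] -> total=4
Click 2 (4,5) count=0: revealed 9 new [(3,4) (3,5) (3,6) (4,4) (4,5) (4,6) (5,4) (5,5) (5,6)] -> total=13

Answer: .......
.......
.......
....###
....###
##..###
##.....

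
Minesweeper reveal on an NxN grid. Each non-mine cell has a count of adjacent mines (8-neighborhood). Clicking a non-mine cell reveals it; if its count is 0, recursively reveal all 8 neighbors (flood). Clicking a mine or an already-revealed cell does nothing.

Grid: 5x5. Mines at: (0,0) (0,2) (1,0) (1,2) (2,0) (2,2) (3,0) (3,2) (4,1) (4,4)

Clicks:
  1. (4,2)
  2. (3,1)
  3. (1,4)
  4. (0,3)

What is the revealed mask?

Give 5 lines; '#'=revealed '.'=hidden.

Answer: ...##
...##
...##
.#.##
..#..

Derivation:
Click 1 (4,2) count=2: revealed 1 new [(4,2)] -> total=1
Click 2 (3,1) count=5: revealed 1 new [(3,1)] -> total=2
Click 3 (1,4) count=0: revealed 8 new [(0,3) (0,4) (1,3) (1,4) (2,3) (2,4) (3,3) (3,4)] -> total=10
Click 4 (0,3) count=2: revealed 0 new [(none)] -> total=10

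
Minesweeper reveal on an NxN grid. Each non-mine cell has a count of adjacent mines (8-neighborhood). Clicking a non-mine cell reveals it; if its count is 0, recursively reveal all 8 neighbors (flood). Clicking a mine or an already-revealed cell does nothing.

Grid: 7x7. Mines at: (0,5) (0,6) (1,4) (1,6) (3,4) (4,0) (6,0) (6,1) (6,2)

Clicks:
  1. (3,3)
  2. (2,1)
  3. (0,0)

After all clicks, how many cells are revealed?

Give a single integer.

Click 1 (3,3) count=1: revealed 1 new [(3,3)] -> total=1
Click 2 (2,1) count=0: revealed 21 new [(0,0) (0,1) (0,2) (0,3) (1,0) (1,1) (1,2) (1,3) (2,0) (2,1) (2,2) (2,3) (3,0) (3,1) (3,2) (4,1) (4,2) (4,3) (5,1) (5,2) (5,3)] -> total=22
Click 3 (0,0) count=0: revealed 0 new [(none)] -> total=22

Answer: 22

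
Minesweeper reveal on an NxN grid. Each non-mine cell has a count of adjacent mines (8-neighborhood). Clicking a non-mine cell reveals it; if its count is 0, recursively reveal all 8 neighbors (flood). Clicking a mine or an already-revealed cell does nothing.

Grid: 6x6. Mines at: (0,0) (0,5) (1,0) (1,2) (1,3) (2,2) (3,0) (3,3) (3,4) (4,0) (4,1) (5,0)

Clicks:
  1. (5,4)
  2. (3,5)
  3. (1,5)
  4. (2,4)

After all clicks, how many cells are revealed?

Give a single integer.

Answer: 11

Derivation:
Click 1 (5,4) count=0: revealed 8 new [(4,2) (4,3) (4,4) (4,5) (5,2) (5,3) (5,4) (5,5)] -> total=8
Click 2 (3,5) count=1: revealed 1 new [(3,5)] -> total=9
Click 3 (1,5) count=1: revealed 1 new [(1,5)] -> total=10
Click 4 (2,4) count=3: revealed 1 new [(2,4)] -> total=11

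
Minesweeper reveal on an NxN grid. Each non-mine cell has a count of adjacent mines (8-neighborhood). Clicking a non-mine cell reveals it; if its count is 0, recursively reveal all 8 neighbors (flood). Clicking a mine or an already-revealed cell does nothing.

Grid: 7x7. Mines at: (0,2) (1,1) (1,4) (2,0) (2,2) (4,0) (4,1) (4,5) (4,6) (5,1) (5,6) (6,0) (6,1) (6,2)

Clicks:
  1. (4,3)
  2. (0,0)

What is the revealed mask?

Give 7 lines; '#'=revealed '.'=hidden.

Click 1 (4,3) count=0: revealed 9 new [(3,2) (3,3) (3,4) (4,2) (4,3) (4,4) (5,2) (5,3) (5,4)] -> total=9
Click 2 (0,0) count=1: revealed 1 new [(0,0)] -> total=10

Answer: #......
.......
.......
..###..
..###..
..###..
.......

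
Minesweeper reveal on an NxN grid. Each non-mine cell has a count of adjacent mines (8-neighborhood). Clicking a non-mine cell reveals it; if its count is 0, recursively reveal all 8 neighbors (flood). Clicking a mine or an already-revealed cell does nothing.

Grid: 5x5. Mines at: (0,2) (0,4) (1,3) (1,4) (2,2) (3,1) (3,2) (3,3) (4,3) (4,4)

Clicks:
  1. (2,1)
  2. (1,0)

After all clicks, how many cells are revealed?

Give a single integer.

Answer: 6

Derivation:
Click 1 (2,1) count=3: revealed 1 new [(2,1)] -> total=1
Click 2 (1,0) count=0: revealed 5 new [(0,0) (0,1) (1,0) (1,1) (2,0)] -> total=6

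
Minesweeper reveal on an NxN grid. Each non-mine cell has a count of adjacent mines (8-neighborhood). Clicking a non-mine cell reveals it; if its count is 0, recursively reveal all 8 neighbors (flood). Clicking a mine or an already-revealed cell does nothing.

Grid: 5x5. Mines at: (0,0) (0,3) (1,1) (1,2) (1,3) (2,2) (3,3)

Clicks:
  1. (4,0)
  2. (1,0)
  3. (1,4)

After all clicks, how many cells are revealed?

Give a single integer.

Answer: 10

Derivation:
Click 1 (4,0) count=0: revealed 8 new [(2,0) (2,1) (3,0) (3,1) (3,2) (4,0) (4,1) (4,2)] -> total=8
Click 2 (1,0) count=2: revealed 1 new [(1,0)] -> total=9
Click 3 (1,4) count=2: revealed 1 new [(1,4)] -> total=10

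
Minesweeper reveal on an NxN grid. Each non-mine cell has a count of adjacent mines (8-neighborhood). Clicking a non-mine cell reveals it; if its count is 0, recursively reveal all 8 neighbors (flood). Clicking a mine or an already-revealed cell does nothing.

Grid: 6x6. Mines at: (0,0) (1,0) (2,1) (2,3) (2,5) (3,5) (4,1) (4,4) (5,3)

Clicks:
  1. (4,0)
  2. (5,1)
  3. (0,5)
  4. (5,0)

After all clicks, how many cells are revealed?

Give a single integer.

Click 1 (4,0) count=1: revealed 1 new [(4,0)] -> total=1
Click 2 (5,1) count=1: revealed 1 new [(5,1)] -> total=2
Click 3 (0,5) count=0: revealed 10 new [(0,1) (0,2) (0,3) (0,4) (0,5) (1,1) (1,2) (1,3) (1,4) (1,5)] -> total=12
Click 4 (5,0) count=1: revealed 1 new [(5,0)] -> total=13

Answer: 13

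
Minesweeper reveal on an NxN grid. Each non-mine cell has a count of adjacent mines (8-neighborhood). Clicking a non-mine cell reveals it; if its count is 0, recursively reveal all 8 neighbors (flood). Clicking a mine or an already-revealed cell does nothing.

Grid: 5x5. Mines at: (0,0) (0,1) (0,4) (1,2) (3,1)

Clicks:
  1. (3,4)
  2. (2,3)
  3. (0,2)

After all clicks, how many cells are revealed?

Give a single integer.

Click 1 (3,4) count=0: revealed 11 new [(1,3) (1,4) (2,2) (2,3) (2,4) (3,2) (3,3) (3,4) (4,2) (4,3) (4,4)] -> total=11
Click 2 (2,3) count=1: revealed 0 new [(none)] -> total=11
Click 3 (0,2) count=2: revealed 1 new [(0,2)] -> total=12

Answer: 12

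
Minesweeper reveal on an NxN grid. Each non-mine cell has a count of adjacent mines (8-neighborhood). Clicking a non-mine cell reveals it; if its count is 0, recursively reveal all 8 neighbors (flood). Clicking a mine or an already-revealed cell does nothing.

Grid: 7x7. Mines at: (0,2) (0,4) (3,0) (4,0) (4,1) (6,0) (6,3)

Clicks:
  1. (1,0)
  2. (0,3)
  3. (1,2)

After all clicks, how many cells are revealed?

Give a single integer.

Answer: 8

Derivation:
Click 1 (1,0) count=0: revealed 6 new [(0,0) (0,1) (1,0) (1,1) (2,0) (2,1)] -> total=6
Click 2 (0,3) count=2: revealed 1 new [(0,3)] -> total=7
Click 3 (1,2) count=1: revealed 1 new [(1,2)] -> total=8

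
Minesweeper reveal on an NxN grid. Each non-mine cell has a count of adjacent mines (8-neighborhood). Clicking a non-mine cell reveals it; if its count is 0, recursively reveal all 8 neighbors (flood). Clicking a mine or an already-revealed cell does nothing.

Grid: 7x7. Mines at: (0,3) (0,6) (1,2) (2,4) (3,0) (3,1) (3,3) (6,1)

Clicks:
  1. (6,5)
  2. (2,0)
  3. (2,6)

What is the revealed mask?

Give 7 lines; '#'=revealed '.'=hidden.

Click 1 (6,5) count=0: revealed 22 new [(1,5) (1,6) (2,5) (2,6) (3,4) (3,5) (3,6) (4,2) (4,3) (4,4) (4,5) (4,6) (5,2) (5,3) (5,4) (5,5) (5,6) (6,2) (6,3) (6,4) (6,5) (6,6)] -> total=22
Click 2 (2,0) count=2: revealed 1 new [(2,0)] -> total=23
Click 3 (2,6) count=0: revealed 0 new [(none)] -> total=23

Answer: .......
.....##
#....##
....###
..#####
..#####
..#####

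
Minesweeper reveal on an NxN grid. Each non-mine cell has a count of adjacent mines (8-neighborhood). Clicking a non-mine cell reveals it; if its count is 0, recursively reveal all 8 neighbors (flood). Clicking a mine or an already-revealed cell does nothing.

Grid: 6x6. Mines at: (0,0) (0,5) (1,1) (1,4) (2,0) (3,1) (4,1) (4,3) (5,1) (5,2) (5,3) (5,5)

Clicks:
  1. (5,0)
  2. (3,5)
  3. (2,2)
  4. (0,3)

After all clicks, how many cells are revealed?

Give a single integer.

Answer: 9

Derivation:
Click 1 (5,0) count=2: revealed 1 new [(5,0)] -> total=1
Click 2 (3,5) count=0: revealed 6 new [(2,4) (2,5) (3,4) (3,5) (4,4) (4,5)] -> total=7
Click 3 (2,2) count=2: revealed 1 new [(2,2)] -> total=8
Click 4 (0,3) count=1: revealed 1 new [(0,3)] -> total=9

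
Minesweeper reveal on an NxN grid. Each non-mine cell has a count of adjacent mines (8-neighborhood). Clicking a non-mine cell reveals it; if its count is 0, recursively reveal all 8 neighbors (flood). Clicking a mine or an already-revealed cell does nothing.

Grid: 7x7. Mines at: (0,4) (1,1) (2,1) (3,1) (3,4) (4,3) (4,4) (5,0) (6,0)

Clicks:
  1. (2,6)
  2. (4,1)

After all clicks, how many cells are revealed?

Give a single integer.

Click 1 (2,6) count=0: revealed 22 new [(0,5) (0,6) (1,5) (1,6) (2,5) (2,6) (3,5) (3,6) (4,5) (4,6) (5,1) (5,2) (5,3) (5,4) (5,5) (5,6) (6,1) (6,2) (6,3) (6,4) (6,5) (6,6)] -> total=22
Click 2 (4,1) count=2: revealed 1 new [(4,1)] -> total=23

Answer: 23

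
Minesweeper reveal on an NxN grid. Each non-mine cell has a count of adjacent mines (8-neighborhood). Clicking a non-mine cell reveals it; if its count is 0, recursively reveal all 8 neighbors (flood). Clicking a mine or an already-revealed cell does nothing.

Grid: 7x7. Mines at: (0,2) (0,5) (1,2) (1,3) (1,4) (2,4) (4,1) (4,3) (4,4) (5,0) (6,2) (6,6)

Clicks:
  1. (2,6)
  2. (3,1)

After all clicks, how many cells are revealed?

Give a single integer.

Answer: 11

Derivation:
Click 1 (2,6) count=0: revealed 10 new [(1,5) (1,6) (2,5) (2,6) (3,5) (3,6) (4,5) (4,6) (5,5) (5,6)] -> total=10
Click 2 (3,1) count=1: revealed 1 new [(3,1)] -> total=11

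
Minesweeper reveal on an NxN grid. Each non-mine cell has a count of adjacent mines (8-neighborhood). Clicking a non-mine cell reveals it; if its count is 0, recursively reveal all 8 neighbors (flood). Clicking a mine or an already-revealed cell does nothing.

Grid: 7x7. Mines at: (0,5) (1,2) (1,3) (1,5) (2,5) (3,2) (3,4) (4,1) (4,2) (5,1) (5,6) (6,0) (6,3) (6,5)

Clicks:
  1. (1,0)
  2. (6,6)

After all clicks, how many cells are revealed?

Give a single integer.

Click 1 (1,0) count=0: revealed 8 new [(0,0) (0,1) (1,0) (1,1) (2,0) (2,1) (3,0) (3,1)] -> total=8
Click 2 (6,6) count=2: revealed 1 new [(6,6)] -> total=9

Answer: 9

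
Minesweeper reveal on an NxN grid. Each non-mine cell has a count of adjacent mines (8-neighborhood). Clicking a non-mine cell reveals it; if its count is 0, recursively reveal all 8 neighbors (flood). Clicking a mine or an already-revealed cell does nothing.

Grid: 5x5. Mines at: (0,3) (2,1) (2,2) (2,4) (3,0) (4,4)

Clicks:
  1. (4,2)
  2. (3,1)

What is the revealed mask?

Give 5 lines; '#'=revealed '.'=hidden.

Click 1 (4,2) count=0: revealed 6 new [(3,1) (3,2) (3,3) (4,1) (4,2) (4,3)] -> total=6
Click 2 (3,1) count=3: revealed 0 new [(none)] -> total=6

Answer: .....
.....
.....
.###.
.###.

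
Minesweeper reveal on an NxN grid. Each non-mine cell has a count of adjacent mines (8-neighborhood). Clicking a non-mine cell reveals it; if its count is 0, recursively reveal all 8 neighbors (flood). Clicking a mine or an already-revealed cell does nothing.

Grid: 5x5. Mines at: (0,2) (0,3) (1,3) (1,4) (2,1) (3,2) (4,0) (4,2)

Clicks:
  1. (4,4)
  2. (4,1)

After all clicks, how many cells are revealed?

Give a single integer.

Answer: 7

Derivation:
Click 1 (4,4) count=0: revealed 6 new [(2,3) (2,4) (3,3) (3,4) (4,3) (4,4)] -> total=6
Click 2 (4,1) count=3: revealed 1 new [(4,1)] -> total=7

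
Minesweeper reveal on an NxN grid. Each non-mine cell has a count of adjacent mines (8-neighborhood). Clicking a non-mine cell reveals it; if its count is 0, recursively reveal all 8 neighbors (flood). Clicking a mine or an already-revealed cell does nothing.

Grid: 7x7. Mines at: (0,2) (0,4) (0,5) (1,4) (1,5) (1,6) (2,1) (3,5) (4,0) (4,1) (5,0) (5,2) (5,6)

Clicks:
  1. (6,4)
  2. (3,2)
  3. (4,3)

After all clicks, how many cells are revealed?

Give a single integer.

Click 1 (6,4) count=0: revealed 9 new [(4,3) (4,4) (4,5) (5,3) (5,4) (5,5) (6,3) (6,4) (6,5)] -> total=9
Click 2 (3,2) count=2: revealed 1 new [(3,2)] -> total=10
Click 3 (4,3) count=1: revealed 0 new [(none)] -> total=10

Answer: 10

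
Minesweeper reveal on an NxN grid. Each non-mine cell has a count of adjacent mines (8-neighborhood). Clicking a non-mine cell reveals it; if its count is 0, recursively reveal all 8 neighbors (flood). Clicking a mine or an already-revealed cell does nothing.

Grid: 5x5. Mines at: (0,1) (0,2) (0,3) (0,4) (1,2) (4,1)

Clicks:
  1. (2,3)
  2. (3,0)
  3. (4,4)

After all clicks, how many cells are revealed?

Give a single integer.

Click 1 (2,3) count=1: revealed 1 new [(2,3)] -> total=1
Click 2 (3,0) count=1: revealed 1 new [(3,0)] -> total=2
Click 3 (4,4) count=0: revealed 10 new [(1,3) (1,4) (2,2) (2,4) (3,2) (3,3) (3,4) (4,2) (4,3) (4,4)] -> total=12

Answer: 12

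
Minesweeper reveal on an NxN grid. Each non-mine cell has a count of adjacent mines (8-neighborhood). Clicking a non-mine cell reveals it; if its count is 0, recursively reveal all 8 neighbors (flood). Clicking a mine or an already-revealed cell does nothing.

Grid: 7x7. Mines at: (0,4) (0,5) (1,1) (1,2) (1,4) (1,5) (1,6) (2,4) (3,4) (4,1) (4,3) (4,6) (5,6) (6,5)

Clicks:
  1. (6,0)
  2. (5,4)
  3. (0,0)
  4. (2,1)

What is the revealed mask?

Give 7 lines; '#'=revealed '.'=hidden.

Answer: #......
.......
.#.....
.......
.......
#####..
#####..

Derivation:
Click 1 (6,0) count=0: revealed 10 new [(5,0) (5,1) (5,2) (5,3) (5,4) (6,0) (6,1) (6,2) (6,3) (6,4)] -> total=10
Click 2 (5,4) count=2: revealed 0 new [(none)] -> total=10
Click 3 (0,0) count=1: revealed 1 new [(0,0)] -> total=11
Click 4 (2,1) count=2: revealed 1 new [(2,1)] -> total=12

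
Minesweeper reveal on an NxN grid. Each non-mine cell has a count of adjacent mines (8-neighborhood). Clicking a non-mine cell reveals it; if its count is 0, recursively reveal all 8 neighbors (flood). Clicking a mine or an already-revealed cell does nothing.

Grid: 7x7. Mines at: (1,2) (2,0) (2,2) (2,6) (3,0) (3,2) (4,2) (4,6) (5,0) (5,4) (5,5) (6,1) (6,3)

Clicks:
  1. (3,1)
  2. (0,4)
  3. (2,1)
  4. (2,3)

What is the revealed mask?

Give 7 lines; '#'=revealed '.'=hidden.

Click 1 (3,1) count=5: revealed 1 new [(3,1)] -> total=1
Click 2 (0,4) count=0: revealed 17 new [(0,3) (0,4) (0,5) (0,6) (1,3) (1,4) (1,5) (1,6) (2,3) (2,4) (2,5) (3,3) (3,4) (3,5) (4,3) (4,4) (4,5)] -> total=18
Click 3 (2,1) count=5: revealed 1 new [(2,1)] -> total=19
Click 4 (2,3) count=3: revealed 0 new [(none)] -> total=19

Answer: ...####
...####
.#.###.
.#.###.
...###.
.......
.......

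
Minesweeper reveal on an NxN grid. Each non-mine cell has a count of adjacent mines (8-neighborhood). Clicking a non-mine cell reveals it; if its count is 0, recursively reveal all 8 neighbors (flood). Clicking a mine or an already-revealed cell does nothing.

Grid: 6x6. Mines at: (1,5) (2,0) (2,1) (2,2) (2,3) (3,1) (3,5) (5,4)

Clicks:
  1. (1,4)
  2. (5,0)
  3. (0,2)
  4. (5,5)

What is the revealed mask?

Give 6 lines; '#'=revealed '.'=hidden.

Click 1 (1,4) count=2: revealed 1 new [(1,4)] -> total=1
Click 2 (5,0) count=0: revealed 8 new [(4,0) (4,1) (4,2) (4,3) (5,0) (5,1) (5,2) (5,3)] -> total=9
Click 3 (0,2) count=0: revealed 9 new [(0,0) (0,1) (0,2) (0,3) (0,4) (1,0) (1,1) (1,2) (1,3)] -> total=18
Click 4 (5,5) count=1: revealed 1 new [(5,5)] -> total=19

Answer: #####.
#####.
......
......
####..
####.#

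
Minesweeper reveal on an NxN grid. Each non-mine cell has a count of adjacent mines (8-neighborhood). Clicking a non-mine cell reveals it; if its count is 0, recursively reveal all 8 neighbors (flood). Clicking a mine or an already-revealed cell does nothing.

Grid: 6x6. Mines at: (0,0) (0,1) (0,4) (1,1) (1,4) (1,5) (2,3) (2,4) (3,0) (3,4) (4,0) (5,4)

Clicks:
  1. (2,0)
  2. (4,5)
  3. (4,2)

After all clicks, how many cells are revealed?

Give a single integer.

Click 1 (2,0) count=2: revealed 1 new [(2,0)] -> total=1
Click 2 (4,5) count=2: revealed 1 new [(4,5)] -> total=2
Click 3 (4,2) count=0: revealed 9 new [(3,1) (3,2) (3,3) (4,1) (4,2) (4,3) (5,1) (5,2) (5,3)] -> total=11

Answer: 11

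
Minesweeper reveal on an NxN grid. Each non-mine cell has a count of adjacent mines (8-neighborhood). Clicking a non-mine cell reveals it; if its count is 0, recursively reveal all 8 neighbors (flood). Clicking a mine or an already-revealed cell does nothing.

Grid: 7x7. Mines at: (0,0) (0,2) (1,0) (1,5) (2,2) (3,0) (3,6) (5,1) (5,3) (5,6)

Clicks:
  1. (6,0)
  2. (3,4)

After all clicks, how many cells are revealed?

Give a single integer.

Click 1 (6,0) count=1: revealed 1 new [(6,0)] -> total=1
Click 2 (3,4) count=0: revealed 9 new [(2,3) (2,4) (2,5) (3,3) (3,4) (3,5) (4,3) (4,4) (4,5)] -> total=10

Answer: 10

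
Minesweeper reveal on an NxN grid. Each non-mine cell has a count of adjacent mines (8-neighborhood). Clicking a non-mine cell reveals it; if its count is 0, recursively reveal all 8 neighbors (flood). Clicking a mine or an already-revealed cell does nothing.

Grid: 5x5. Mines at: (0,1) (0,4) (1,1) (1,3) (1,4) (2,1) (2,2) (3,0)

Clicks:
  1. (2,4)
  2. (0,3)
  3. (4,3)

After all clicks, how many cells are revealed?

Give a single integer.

Click 1 (2,4) count=2: revealed 1 new [(2,4)] -> total=1
Click 2 (0,3) count=3: revealed 1 new [(0,3)] -> total=2
Click 3 (4,3) count=0: revealed 9 new [(2,3) (3,1) (3,2) (3,3) (3,4) (4,1) (4,2) (4,3) (4,4)] -> total=11

Answer: 11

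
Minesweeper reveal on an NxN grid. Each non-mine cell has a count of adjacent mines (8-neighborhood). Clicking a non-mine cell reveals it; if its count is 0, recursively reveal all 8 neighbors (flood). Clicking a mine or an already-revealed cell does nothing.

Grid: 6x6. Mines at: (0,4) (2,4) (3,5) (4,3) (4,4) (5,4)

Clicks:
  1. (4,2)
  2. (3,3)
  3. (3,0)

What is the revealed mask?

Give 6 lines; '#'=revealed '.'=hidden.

Click 1 (4,2) count=1: revealed 1 new [(4,2)] -> total=1
Click 2 (3,3) count=3: revealed 1 new [(3,3)] -> total=2
Click 3 (3,0) count=0: revealed 20 new [(0,0) (0,1) (0,2) (0,3) (1,0) (1,1) (1,2) (1,3) (2,0) (2,1) (2,2) (2,3) (3,0) (3,1) (3,2) (4,0) (4,1) (5,0) (5,1) (5,2)] -> total=22

Answer: ####..
####..
####..
####..
###...
###...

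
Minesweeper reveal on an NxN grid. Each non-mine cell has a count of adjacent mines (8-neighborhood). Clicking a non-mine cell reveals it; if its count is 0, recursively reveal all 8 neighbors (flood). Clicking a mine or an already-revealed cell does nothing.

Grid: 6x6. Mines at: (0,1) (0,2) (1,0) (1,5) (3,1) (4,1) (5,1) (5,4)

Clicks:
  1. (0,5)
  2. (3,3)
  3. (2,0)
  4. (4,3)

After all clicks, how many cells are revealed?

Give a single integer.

Answer: 17

Derivation:
Click 1 (0,5) count=1: revealed 1 new [(0,5)] -> total=1
Click 2 (3,3) count=0: revealed 15 new [(1,2) (1,3) (1,4) (2,2) (2,3) (2,4) (2,5) (3,2) (3,3) (3,4) (3,5) (4,2) (4,3) (4,4) (4,5)] -> total=16
Click 3 (2,0) count=2: revealed 1 new [(2,0)] -> total=17
Click 4 (4,3) count=1: revealed 0 new [(none)] -> total=17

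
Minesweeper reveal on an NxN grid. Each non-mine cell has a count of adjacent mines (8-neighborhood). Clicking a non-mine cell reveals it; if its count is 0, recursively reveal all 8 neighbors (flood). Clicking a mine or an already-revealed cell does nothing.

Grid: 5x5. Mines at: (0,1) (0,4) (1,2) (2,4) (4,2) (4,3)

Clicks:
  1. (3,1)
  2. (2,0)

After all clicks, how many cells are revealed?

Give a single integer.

Click 1 (3,1) count=1: revealed 1 new [(3,1)] -> total=1
Click 2 (2,0) count=0: revealed 7 new [(1,0) (1,1) (2,0) (2,1) (3,0) (4,0) (4,1)] -> total=8

Answer: 8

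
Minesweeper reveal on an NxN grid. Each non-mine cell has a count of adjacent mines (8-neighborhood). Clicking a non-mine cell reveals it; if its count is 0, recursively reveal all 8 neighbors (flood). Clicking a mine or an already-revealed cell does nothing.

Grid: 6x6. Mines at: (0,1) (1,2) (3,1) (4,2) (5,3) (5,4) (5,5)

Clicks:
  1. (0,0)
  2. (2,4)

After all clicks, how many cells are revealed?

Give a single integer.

Answer: 16

Derivation:
Click 1 (0,0) count=1: revealed 1 new [(0,0)] -> total=1
Click 2 (2,4) count=0: revealed 15 new [(0,3) (0,4) (0,5) (1,3) (1,4) (1,5) (2,3) (2,4) (2,5) (3,3) (3,4) (3,5) (4,3) (4,4) (4,5)] -> total=16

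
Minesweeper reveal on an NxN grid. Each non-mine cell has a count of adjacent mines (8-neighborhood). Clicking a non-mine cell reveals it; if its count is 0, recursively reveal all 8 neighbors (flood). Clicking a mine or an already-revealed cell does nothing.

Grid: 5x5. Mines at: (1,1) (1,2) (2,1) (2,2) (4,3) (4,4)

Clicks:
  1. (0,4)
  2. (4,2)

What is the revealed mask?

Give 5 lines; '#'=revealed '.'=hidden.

Answer: ...##
...##
...##
...##
..#..

Derivation:
Click 1 (0,4) count=0: revealed 8 new [(0,3) (0,4) (1,3) (1,4) (2,3) (2,4) (3,3) (3,4)] -> total=8
Click 2 (4,2) count=1: revealed 1 new [(4,2)] -> total=9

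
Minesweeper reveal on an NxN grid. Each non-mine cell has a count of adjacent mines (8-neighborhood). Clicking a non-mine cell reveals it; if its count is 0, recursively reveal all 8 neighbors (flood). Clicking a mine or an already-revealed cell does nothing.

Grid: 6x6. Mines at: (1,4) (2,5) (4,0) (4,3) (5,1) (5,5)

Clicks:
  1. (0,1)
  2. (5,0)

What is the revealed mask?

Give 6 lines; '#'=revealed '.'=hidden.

Answer: ####..
####..
####..
####..
......
#.....

Derivation:
Click 1 (0,1) count=0: revealed 16 new [(0,0) (0,1) (0,2) (0,3) (1,0) (1,1) (1,2) (1,3) (2,0) (2,1) (2,2) (2,3) (3,0) (3,1) (3,2) (3,3)] -> total=16
Click 2 (5,0) count=2: revealed 1 new [(5,0)] -> total=17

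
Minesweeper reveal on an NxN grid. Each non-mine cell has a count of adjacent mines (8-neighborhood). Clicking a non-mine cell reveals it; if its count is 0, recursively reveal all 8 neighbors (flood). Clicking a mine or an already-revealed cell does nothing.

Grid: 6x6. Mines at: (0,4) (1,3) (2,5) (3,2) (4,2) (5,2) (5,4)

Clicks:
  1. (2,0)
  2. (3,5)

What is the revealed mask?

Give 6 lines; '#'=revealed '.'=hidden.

Answer: ###...
###...
###...
##...#
##....
##....

Derivation:
Click 1 (2,0) count=0: revealed 15 new [(0,0) (0,1) (0,2) (1,0) (1,1) (1,2) (2,0) (2,1) (2,2) (3,0) (3,1) (4,0) (4,1) (5,0) (5,1)] -> total=15
Click 2 (3,5) count=1: revealed 1 new [(3,5)] -> total=16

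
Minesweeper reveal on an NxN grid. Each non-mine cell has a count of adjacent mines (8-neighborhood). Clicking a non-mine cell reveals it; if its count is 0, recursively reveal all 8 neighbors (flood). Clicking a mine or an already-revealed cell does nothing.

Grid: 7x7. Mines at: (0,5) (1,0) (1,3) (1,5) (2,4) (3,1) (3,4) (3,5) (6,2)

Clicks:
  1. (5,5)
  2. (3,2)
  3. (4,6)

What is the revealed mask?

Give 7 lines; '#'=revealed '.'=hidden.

Click 1 (5,5) count=0: revealed 12 new [(4,3) (4,4) (4,5) (4,6) (5,3) (5,4) (5,5) (5,6) (6,3) (6,4) (6,5) (6,6)] -> total=12
Click 2 (3,2) count=1: revealed 1 new [(3,2)] -> total=13
Click 3 (4,6) count=1: revealed 0 new [(none)] -> total=13

Answer: .......
.......
.......
..#....
...####
...####
...####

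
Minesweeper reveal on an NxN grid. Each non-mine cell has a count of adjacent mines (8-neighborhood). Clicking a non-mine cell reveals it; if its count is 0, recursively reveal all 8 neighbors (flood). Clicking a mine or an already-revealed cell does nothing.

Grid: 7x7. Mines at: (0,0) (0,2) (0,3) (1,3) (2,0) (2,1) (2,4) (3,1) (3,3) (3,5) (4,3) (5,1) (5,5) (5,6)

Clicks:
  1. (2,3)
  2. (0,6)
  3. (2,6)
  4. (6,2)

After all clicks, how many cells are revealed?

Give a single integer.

Answer: 10

Derivation:
Click 1 (2,3) count=3: revealed 1 new [(2,3)] -> total=1
Click 2 (0,6) count=0: revealed 8 new [(0,4) (0,5) (0,6) (1,4) (1,5) (1,6) (2,5) (2,6)] -> total=9
Click 3 (2,6) count=1: revealed 0 new [(none)] -> total=9
Click 4 (6,2) count=1: revealed 1 new [(6,2)] -> total=10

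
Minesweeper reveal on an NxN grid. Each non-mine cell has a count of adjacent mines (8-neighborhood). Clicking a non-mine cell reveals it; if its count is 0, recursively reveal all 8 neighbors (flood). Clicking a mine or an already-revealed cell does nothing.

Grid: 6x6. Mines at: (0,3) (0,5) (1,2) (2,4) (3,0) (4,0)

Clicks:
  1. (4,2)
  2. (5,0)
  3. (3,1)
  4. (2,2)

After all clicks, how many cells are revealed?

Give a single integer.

Answer: 19

Derivation:
Click 1 (4,2) count=0: revealed 18 new [(2,1) (2,2) (2,3) (3,1) (3,2) (3,3) (3,4) (3,5) (4,1) (4,2) (4,3) (4,4) (4,5) (5,1) (5,2) (5,3) (5,4) (5,5)] -> total=18
Click 2 (5,0) count=1: revealed 1 new [(5,0)] -> total=19
Click 3 (3,1) count=2: revealed 0 new [(none)] -> total=19
Click 4 (2,2) count=1: revealed 0 new [(none)] -> total=19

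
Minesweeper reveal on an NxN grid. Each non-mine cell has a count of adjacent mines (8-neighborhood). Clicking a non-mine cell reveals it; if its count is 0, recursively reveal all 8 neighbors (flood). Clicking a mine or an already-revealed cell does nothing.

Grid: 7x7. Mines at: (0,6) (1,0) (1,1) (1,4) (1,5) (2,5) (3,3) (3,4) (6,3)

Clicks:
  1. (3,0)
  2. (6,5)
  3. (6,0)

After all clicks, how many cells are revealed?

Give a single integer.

Answer: 26

Derivation:
Click 1 (3,0) count=0: revealed 15 new [(2,0) (2,1) (2,2) (3,0) (3,1) (3,2) (4,0) (4,1) (4,2) (5,0) (5,1) (5,2) (6,0) (6,1) (6,2)] -> total=15
Click 2 (6,5) count=0: revealed 11 new [(3,5) (3,6) (4,4) (4,5) (4,6) (5,4) (5,5) (5,6) (6,4) (6,5) (6,6)] -> total=26
Click 3 (6,0) count=0: revealed 0 new [(none)] -> total=26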